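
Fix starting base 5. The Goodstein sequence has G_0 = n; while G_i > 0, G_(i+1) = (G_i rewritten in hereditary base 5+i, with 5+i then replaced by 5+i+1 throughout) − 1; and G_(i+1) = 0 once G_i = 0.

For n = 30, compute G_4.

[0] 30 ≡ 5^2 + 5 (base 5). Lift 6: 42. −1: 41.
[1] 41 ≡ 6^2 + 5 (base 6). Lift 7: 54. −1: 53.
[2] 53 ≡ 7^2 + 4 (base 7). Lift 8: 68. −1: 67.
[3] 67 ≡ 8^2 + 3 (base 8). Lift 9: 84. −1: 83.
[4] 83 ≡ 9^2 + 2 (base 9). Lift 10: 102. −1: 101.

83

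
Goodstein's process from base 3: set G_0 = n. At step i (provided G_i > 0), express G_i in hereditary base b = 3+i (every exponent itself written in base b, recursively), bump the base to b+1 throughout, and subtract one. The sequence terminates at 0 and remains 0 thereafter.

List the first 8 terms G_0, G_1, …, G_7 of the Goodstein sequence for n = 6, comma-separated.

6, 7, 7, 7, 7, 7, 6, 5

G_0 = 6. HB_3(6) = 2·3. Bump = 8. G_1 = 7.
G_1 = 7. HB_4(7) = 4 + 3. Bump = 8. G_2 = 7.
G_2 = 7. HB_5(7) = 5 + 2. Bump = 8. G_3 = 7.
G_3 = 7. HB_6(7) = 6 + 1. Bump = 8. G_4 = 7.
G_4 = 7. HB_7(7) = 7. Bump = 8. G_5 = 7.
G_5 = 7. HB_8(7) = 7. Bump = 7. G_6 = 6.
G_6 = 6. HB_9(6) = 6. Bump = 6. G_7 = 5.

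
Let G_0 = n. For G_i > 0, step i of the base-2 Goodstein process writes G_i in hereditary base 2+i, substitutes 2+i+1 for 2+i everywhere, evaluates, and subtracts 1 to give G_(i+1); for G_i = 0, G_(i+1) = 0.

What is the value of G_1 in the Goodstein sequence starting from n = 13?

base 2: 13 = 2^(2 + 1) + 2^2 + 1; at 3: 3^(3 + 1) + 3^3 + 1 = 109; next = 108
base 3: 108 = 3^(3 + 1) + 3^3; at 4: 4^(4 + 1) + 4^4 = 1280; next = 1279

108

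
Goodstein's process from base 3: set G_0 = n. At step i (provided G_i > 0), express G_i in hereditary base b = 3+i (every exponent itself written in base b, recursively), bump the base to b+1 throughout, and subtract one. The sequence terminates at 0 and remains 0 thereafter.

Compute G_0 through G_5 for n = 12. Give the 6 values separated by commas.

G_0=12  [base 3] 3^2 + 3  →[3↦4]→  4^2 + 4 = 20  −1 ⇒ G_1=19
G_1=19  [base 4] 4^2 + 3  →[4↦5]→  5^2 + 3 = 28  −1 ⇒ G_2=27
G_2=27  [base 5] 5^2 + 2  →[5↦6]→  6^2 + 2 = 38  −1 ⇒ G_3=37
G_3=37  [base 6] 6^2 + 1  →[6↦7]→  7^2 + 1 = 50  −1 ⇒ G_4=49
G_4=49  [base 7] 7^2  →[7↦8]→  8^2 = 64  −1 ⇒ G_5=63

12, 19, 27, 37, 49, 63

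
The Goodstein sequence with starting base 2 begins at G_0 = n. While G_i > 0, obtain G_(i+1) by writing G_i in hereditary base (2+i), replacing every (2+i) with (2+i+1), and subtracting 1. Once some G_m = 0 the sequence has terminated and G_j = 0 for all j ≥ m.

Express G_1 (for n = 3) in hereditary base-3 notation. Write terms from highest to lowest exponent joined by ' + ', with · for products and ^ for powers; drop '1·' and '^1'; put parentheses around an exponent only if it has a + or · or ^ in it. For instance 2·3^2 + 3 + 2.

G_0=3  [base 2] 2 + 1  →[2↦3]→  3 + 1 = 4  −1 ⇒ G_1=3
G_1=3  [base 3] 3  →[3↦4]→  4 = 4  −1 ⇒ G_2=3

3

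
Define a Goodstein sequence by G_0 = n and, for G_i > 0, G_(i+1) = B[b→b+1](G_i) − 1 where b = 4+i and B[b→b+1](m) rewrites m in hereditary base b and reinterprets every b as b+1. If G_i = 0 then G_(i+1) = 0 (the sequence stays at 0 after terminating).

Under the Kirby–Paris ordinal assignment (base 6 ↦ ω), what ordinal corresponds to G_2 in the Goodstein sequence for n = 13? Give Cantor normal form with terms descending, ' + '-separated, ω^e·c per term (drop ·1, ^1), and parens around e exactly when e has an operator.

G_0=13  [base 4] 3·4 + 1  →[4↦5]→  3·5 + 1 = 16  −1 ⇒ G_1=15
G_1=15  [base 5] 3·5  →[5↦6]→  3·6 = 18  −1 ⇒ G_2=17

ω·2 + 5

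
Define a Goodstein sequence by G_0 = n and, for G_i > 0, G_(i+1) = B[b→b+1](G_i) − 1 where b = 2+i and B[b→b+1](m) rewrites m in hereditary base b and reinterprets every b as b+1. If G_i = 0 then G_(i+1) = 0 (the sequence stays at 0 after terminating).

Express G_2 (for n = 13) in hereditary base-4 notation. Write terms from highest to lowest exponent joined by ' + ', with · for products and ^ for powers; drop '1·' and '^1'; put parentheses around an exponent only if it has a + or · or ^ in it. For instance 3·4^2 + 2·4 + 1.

4^(4 + 1) + 3·4^3 + 3·4^2 + 3·4 + 3

(0) 13|_2 = 2^(2 + 1) + 2^2 + 1 ↦ 3^(3 + 1) + 3^3 + 1|_3 = 109 ⇒ 108
(1) 108|_3 = 3^(3 + 1) + 3^3 ↦ 4^(4 + 1) + 4^4|_4 = 1280 ⇒ 1279
(2) 1279|_4 = 4^(4 + 1) + 3·4^3 + 3·4^2 + 3·4 + 3 ↦ 5^(5 + 1) + 3·5^3 + 3·5^2 + 3·5 + 3|_5 = 16093 ⇒ 16092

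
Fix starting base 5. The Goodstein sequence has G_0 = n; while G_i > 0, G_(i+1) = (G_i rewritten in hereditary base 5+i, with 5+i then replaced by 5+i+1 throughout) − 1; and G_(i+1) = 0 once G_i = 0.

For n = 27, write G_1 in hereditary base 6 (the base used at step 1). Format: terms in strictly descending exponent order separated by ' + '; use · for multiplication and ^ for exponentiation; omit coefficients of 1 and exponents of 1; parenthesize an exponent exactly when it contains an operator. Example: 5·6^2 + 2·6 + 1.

step 0: 27 = 5^2 + 2; sub 6 for 5: 6^2 + 2; = 38; G_1 = 38−1 = 37
step 1: 37 = 6^2 + 1; sub 7 for 6: 7^2 + 1; = 50; G_2 = 50−1 = 49

6^2 + 1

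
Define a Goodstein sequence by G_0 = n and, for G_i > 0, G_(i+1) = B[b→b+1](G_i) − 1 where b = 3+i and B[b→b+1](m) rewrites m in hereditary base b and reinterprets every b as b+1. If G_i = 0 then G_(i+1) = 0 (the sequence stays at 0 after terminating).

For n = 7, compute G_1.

8

G_0=7  [base 3] 2·3 + 1  →[3↦4]→  2·4 + 1 = 9  −1 ⇒ G_1=8
G_1=8  [base 4] 2·4  →[4↦5]→  2·5 = 10  −1 ⇒ G_2=9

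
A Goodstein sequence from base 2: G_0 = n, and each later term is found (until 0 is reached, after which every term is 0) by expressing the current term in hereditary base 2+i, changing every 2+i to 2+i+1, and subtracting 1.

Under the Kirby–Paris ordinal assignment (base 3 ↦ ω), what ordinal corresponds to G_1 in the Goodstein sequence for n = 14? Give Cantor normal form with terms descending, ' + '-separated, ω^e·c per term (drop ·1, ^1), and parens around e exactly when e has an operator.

ω^(ω + 1) + ω^ω + 2

(0) 14|_2 = 2^(2 + 1) + 2^2 + 2 ↦ 3^(3 + 1) + 3^3 + 3|_3 = 111 ⇒ 110
(1) 110|_3 = 3^(3 + 1) + 3^3 + 2 ↦ 4^(4 + 1) + 4^4 + 2|_4 = 1282 ⇒ 1281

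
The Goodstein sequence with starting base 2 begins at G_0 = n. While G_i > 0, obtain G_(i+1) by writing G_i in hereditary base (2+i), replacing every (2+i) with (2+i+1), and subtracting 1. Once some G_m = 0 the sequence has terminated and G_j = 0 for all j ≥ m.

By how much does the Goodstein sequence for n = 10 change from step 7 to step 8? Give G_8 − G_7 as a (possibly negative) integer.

48063120959

i=0: 10 = 2^(2 + 1) + 2 (b=2); 2→3: 3^(3 + 1) + 3 = 84; 84−1 = 83
i=1: 83 = 3^(3 + 1) + 2 (b=3); 3→4: 4^(4 + 1) + 2 = 1026; 1026−1 = 1025
i=2: 1025 = 4^(4 + 1) + 1 (b=4); 4→5: 5^(5 + 1) + 1 = 15626; 15626−1 = 15625
i=3: 15625 = 5^(5 + 1) (b=5); 5→6: 6^(6 + 1) = 279936; 279936−1 = 279935
i=4: 279935 = 5·6^6 + 5·6^5 + 5·6^4 + 5·6^3 + 5·6^2 + 5·6 + 5 (b=6); 6→7: 5·7^7 + 5·7^5 + 5·7^4 + 5·7^3 + 5·7^2 + 5·7 + 5 = 4215755; 4215755−1 = 4215754
i=5: 4215754 = 5·7^7 + 5·7^5 + 5·7^4 + 5·7^3 + 5·7^2 + 5·7 + 4 (b=7); 7→8: 5·8^8 + 5·8^5 + 5·8^4 + 5·8^3 + 5·8^2 + 5·8 + 4 = 84073324; 84073324−1 = 84073323
i=6: 84073323 = 5·8^8 + 5·8^5 + 5·8^4 + 5·8^3 + 5·8^2 + 5·8 + 3 (b=8); 8→9: 5·9^9 + 5·9^5 + 5·9^4 + 5·9^3 + 5·9^2 + 5·9 + 3 = 1937434593; 1937434593−1 = 1937434592
i=7: 1937434592 = 5·9^9 + 5·9^5 + 5·9^4 + 5·9^3 + 5·9^2 + 5·9 + 2 (b=9); 9→10: 5·10^10 + 5·10^5 + 5·10^4 + 5·10^3 + 5·10^2 + 5·10 + 2 = 50000555552; 50000555552−1 = 50000555551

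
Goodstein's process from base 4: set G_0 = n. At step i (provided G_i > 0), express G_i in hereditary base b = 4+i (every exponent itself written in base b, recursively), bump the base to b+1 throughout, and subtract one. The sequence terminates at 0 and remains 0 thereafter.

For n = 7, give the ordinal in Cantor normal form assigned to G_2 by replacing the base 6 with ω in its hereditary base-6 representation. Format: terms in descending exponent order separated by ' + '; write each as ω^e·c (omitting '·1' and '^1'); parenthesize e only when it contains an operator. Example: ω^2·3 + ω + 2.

ω + 1

(0) 7|_4 = 4 + 3 ↦ 5 + 3|_5 = 8 ⇒ 7
(1) 7|_5 = 5 + 2 ↦ 6 + 2|_6 = 8 ⇒ 7
(2) 7|_6 = 6 + 1 ↦ 7 + 1|_7 = 8 ⇒ 7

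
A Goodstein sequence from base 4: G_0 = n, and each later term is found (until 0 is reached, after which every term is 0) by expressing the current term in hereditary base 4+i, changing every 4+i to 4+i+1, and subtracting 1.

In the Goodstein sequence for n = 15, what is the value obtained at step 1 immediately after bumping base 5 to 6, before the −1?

20

G_0 = 15. HB_4(15) = 3·4 + 3. Bump = 18. G_1 = 17.
G_1 = 17. HB_5(17) = 3·5 + 2. Bump = 20. G_2 = 19.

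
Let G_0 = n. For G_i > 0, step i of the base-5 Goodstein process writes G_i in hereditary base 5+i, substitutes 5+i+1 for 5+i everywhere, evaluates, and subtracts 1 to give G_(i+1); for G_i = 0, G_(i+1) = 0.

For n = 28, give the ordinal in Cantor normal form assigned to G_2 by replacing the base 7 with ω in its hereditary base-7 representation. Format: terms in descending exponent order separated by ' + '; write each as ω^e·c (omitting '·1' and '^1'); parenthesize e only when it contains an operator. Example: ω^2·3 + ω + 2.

base 5: 28 = 5^2 + 3; at 6: 6^2 + 3 = 39; next = 38
base 6: 38 = 6^2 + 2; at 7: 7^2 + 2 = 51; next = 50
base 7: 50 = 7^2 + 1; at 8: 8^2 + 1 = 65; next = 64

ω^2 + 1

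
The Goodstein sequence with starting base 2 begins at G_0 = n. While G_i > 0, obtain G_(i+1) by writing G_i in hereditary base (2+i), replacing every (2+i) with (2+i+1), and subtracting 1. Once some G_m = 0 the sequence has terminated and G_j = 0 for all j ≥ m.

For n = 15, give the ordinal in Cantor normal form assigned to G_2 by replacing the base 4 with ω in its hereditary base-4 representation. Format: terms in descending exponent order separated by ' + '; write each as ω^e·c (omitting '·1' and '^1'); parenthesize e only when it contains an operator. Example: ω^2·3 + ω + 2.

(0) 15|_2 = 2^(2 + 1) + 2^2 + 2 + 1 ↦ 3^(3 + 1) + 3^3 + 3 + 1|_3 = 112 ⇒ 111
(1) 111|_3 = 3^(3 + 1) + 3^3 + 3 ↦ 4^(4 + 1) + 4^4 + 4|_4 = 1284 ⇒ 1283
(2) 1283|_4 = 4^(4 + 1) + 4^4 + 3 ↦ 5^(5 + 1) + 5^5 + 3|_5 = 18753 ⇒ 18752

ω^(ω + 1) + ω^ω + 3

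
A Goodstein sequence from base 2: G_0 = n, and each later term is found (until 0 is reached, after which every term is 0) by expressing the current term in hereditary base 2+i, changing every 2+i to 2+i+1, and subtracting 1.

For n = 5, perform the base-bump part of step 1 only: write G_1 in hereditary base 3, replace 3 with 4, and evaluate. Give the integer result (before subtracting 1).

256

[0] 5 ≡ 2^2 + 1 (base 2). Lift 3: 28. −1: 27.
[1] 27 ≡ 3^3 (base 3). Lift 4: 256. −1: 255.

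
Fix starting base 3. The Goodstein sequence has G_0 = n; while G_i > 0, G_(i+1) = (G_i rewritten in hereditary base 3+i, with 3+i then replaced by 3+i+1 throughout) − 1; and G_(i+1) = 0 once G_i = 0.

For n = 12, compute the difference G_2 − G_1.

[0] 12 ≡ 3^2 + 3 (base 3). Lift 4: 20. −1: 19.
[1] 19 ≡ 4^2 + 3 (base 4). Lift 5: 28. −1: 27.

8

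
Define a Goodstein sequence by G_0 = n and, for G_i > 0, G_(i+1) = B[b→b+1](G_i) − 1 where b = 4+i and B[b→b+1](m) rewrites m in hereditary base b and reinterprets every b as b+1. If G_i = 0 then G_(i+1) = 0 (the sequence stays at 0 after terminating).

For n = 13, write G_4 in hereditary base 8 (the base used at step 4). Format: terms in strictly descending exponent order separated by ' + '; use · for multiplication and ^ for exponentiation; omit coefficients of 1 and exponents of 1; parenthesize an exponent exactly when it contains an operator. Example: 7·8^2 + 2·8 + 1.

[0] 13 ≡ 3·4 + 1 (base 4). Lift 5: 16. −1: 15.
[1] 15 ≡ 3·5 (base 5). Lift 6: 18. −1: 17.
[2] 17 ≡ 2·6 + 5 (base 6). Lift 7: 19. −1: 18.
[3] 18 ≡ 2·7 + 4 (base 7). Lift 8: 20. −1: 19.
[4] 19 ≡ 2·8 + 3 (base 8). Lift 9: 21. −1: 20.

2·8 + 3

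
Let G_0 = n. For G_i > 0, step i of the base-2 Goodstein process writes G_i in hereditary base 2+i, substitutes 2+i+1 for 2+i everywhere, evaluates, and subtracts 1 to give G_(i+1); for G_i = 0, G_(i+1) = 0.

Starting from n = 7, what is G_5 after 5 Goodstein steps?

823543

i=0: 7 = 2^2 + 2 + 1 (b=2); 2→3: 3^3 + 3 + 1 = 31; 31−1 = 30
i=1: 30 = 3^3 + 3 (b=3); 3→4: 4^4 + 4 = 260; 260−1 = 259
i=2: 259 = 4^4 + 3 (b=4); 4→5: 5^5 + 3 = 3128; 3128−1 = 3127
i=3: 3127 = 5^5 + 2 (b=5); 5→6: 6^6 + 2 = 46658; 46658−1 = 46657
i=4: 46657 = 6^6 + 1 (b=6); 6→7: 7^7 + 1 = 823544; 823544−1 = 823543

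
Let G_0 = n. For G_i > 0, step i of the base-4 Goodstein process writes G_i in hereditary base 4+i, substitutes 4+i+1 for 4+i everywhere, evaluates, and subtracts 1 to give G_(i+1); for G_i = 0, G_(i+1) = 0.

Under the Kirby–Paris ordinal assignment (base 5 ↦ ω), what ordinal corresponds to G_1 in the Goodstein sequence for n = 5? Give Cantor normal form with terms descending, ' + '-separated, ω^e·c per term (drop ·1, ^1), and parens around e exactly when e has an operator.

ω

i=0: 5 = 4 + 1 (b=4); 4→5: 5 + 1 = 6; 6−1 = 5
i=1: 5 = 5 (b=5); 5→6: 6 = 6; 6−1 = 5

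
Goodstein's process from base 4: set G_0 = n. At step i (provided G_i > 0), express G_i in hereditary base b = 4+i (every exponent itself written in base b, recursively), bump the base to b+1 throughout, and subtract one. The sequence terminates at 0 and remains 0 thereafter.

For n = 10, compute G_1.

i=0: 10 = 2·4 + 2 (b=4); 4→5: 2·5 + 2 = 12; 12−1 = 11
i=1: 11 = 2·5 + 1 (b=5); 5→6: 2·6 + 1 = 13; 13−1 = 12

11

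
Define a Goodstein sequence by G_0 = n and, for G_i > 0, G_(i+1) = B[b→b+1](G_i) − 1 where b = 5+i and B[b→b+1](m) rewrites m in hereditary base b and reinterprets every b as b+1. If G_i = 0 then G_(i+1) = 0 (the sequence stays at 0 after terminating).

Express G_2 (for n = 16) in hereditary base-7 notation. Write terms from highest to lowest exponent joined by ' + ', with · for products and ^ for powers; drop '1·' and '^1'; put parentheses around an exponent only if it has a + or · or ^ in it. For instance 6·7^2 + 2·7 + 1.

2·7 + 6

G_0=16  [base 5] 3·5 + 1  →[5↦6]→  3·6 + 1 = 19  −1 ⇒ G_1=18
G_1=18  [base 6] 3·6  →[6↦7]→  3·7 = 21  −1 ⇒ G_2=20
G_2=20  [base 7] 2·7 + 6  →[7↦8]→  2·8 + 6 = 22  −1 ⇒ G_3=21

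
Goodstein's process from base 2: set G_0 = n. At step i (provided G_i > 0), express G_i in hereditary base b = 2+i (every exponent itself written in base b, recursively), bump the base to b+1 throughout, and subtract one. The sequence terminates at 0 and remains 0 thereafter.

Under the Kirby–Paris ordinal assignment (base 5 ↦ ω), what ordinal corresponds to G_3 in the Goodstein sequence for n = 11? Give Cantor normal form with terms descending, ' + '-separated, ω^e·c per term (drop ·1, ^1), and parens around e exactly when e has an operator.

[0] 11 ≡ 2^(2 + 1) + 2 + 1 (base 2). Lift 3: 85. −1: 84.
[1] 84 ≡ 3^(3 + 1) + 3 (base 3). Lift 4: 1028. −1: 1027.
[2] 1027 ≡ 4^(4 + 1) + 3 (base 4). Lift 5: 15628. −1: 15627.
[3] 15627 ≡ 5^(5 + 1) + 2 (base 5). Lift 6: 279938. −1: 279937.

ω^(ω + 1) + 2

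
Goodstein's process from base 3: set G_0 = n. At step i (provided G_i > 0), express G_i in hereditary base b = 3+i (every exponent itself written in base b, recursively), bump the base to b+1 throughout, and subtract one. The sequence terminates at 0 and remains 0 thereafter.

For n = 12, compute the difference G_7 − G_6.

(0) 12|_3 = 3^2 + 3 ↦ 4^2 + 4|_4 = 20 ⇒ 19
(1) 19|_4 = 4^2 + 3 ↦ 5^2 + 3|_5 = 28 ⇒ 27
(2) 27|_5 = 5^2 + 2 ↦ 6^2 + 2|_6 = 38 ⇒ 37
(3) 37|_6 = 6^2 + 1 ↦ 7^2 + 1|_7 = 50 ⇒ 49
(4) 49|_7 = 7^2 ↦ 8^2|_8 = 64 ⇒ 63
(5) 63|_8 = 7·8 + 7 ↦ 7·9 + 7|_9 = 70 ⇒ 69
(6) 69|_9 = 7·9 + 6 ↦ 7·10 + 6|_10 = 76 ⇒ 75

6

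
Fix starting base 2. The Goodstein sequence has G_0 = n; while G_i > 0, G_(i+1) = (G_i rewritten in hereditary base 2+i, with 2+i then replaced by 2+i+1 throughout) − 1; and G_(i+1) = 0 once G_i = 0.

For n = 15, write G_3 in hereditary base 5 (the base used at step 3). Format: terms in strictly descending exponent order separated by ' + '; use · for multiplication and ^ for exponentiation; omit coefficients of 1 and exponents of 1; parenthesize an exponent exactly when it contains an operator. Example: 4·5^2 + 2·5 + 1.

5^(5 + 1) + 5^5 + 2

base 2: 15 = 2^(2 + 1) + 2^2 + 2 + 1; at 3: 3^(3 + 1) + 3^3 + 3 + 1 = 112; next = 111
base 3: 111 = 3^(3 + 1) + 3^3 + 3; at 4: 4^(4 + 1) + 4^4 + 4 = 1284; next = 1283
base 4: 1283 = 4^(4 + 1) + 4^4 + 3; at 5: 5^(5 + 1) + 5^5 + 3 = 18753; next = 18752
base 5: 18752 = 5^(5 + 1) + 5^5 + 2; at 6: 6^(6 + 1) + 6^6 + 2 = 326594; next = 326593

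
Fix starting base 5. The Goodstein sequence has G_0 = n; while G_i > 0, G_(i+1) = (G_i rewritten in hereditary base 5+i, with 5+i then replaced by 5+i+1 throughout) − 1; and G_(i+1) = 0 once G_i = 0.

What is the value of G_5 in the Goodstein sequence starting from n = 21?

G_0 = 21. HB_5(21) = 4·5 + 1. Bump = 25. G_1 = 24.
G_1 = 24. HB_6(24) = 4·6. Bump = 28. G_2 = 27.
G_2 = 27. HB_7(27) = 3·7 + 6. Bump = 30. G_3 = 29.
G_3 = 29. HB_8(29) = 3·8 + 5. Bump = 32. G_4 = 31.
G_4 = 31. HB_9(31) = 3·9 + 4. Bump = 34. G_5 = 33.
G_5 = 33. HB_10(33) = 3·10 + 3. Bump = 36. G_6 = 35.

33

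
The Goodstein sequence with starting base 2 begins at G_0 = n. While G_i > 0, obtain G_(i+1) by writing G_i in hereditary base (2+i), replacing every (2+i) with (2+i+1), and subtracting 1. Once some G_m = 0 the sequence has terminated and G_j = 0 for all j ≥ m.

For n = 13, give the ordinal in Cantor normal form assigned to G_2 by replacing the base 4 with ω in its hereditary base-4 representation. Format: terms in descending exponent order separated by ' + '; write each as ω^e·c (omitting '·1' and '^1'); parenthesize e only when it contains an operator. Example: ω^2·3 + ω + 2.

(0) 13|_2 = 2^(2 + 1) + 2^2 + 1 ↦ 3^(3 + 1) + 3^3 + 1|_3 = 109 ⇒ 108
(1) 108|_3 = 3^(3 + 1) + 3^3 ↦ 4^(4 + 1) + 4^4|_4 = 1280 ⇒ 1279
(2) 1279|_4 = 4^(4 + 1) + 3·4^3 + 3·4^2 + 3·4 + 3 ↦ 5^(5 + 1) + 3·5^3 + 3·5^2 + 3·5 + 3|_5 = 16093 ⇒ 16092

ω^(ω + 1) + ω^3·3 + ω^2·3 + ω·3 + 3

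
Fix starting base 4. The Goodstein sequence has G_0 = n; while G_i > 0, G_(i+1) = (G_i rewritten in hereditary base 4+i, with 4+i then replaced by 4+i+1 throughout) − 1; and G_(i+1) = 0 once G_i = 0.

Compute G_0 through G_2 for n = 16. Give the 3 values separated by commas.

16, 24, 27

G_0 = 16. HB_4(16) = 4^2. Bump = 25. G_1 = 24.
G_1 = 24. HB_5(24) = 4·5 + 4. Bump = 28. G_2 = 27.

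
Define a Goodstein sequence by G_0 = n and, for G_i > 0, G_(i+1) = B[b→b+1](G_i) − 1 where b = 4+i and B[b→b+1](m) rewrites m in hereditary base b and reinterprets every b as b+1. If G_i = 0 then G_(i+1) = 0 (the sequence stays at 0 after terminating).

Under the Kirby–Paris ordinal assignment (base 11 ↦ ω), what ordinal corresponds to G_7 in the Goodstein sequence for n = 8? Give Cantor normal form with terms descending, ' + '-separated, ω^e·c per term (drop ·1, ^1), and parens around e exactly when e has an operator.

[0] 8 ≡ 2·4 (base 4). Lift 5: 10. −1: 9.
[1] 9 ≡ 5 + 4 (base 5). Lift 6: 10. −1: 9.
[2] 9 ≡ 6 + 3 (base 6). Lift 7: 10. −1: 9.
[3] 9 ≡ 7 + 2 (base 7). Lift 8: 10. −1: 9.
[4] 9 ≡ 8 + 1 (base 8). Lift 9: 10. −1: 9.
[5] 9 ≡ 9 (base 9). Lift 10: 10. −1: 9.
[6] 9 ≡ 9 (base 10). Lift 11: 9. −1: 8.

8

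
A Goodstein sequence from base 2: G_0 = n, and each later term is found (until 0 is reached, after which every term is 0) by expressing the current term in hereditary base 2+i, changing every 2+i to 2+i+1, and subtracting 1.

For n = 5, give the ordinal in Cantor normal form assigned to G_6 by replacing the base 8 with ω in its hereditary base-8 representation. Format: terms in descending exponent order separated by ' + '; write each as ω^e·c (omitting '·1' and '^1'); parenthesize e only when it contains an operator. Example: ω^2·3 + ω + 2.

ω^3·3 + ω^2·3 + ω·2 + 7

i=0: 5 = 2^2 + 1 (b=2); 2→3: 3^3 + 1 = 28; 28−1 = 27
i=1: 27 = 3^3 (b=3); 3→4: 4^4 = 256; 256−1 = 255
i=2: 255 = 3·4^3 + 3·4^2 + 3·4 + 3 (b=4); 4→5: 3·5^3 + 3·5^2 + 3·5 + 3 = 468; 468−1 = 467
i=3: 467 = 3·5^3 + 3·5^2 + 3·5 + 2 (b=5); 5→6: 3·6^3 + 3·6^2 + 3·6 + 2 = 776; 776−1 = 775
i=4: 775 = 3·6^3 + 3·6^2 + 3·6 + 1 (b=6); 6→7: 3·7^3 + 3·7^2 + 3·7 + 1 = 1198; 1198−1 = 1197
i=5: 1197 = 3·7^3 + 3·7^2 + 3·7 (b=7); 7→8: 3·8^3 + 3·8^2 + 3·8 = 1752; 1752−1 = 1751
i=6: 1751 = 3·8^3 + 3·8^2 + 2·8 + 7 (b=8); 8→9: 3·9^3 + 3·9^2 + 2·9 + 7 = 2455; 2455−1 = 2454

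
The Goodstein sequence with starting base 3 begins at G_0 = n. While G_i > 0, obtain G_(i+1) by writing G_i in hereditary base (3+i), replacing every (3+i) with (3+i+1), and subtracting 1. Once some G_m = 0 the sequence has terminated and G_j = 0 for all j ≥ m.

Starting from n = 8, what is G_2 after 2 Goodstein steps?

[0] 8 ≡ 2·3 + 2 (base 3). Lift 4: 10. −1: 9.
[1] 9 ≡ 2·4 + 1 (base 4). Lift 5: 11. −1: 10.
[2] 10 ≡ 2·5 (base 5). Lift 6: 12. −1: 11.

10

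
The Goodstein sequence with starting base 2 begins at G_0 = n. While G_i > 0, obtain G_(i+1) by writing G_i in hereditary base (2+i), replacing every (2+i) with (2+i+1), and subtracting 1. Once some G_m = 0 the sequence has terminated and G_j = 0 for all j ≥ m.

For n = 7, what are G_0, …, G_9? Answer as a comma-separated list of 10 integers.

7, 30, 259, 3127, 46657, 823543, 16777215, 37665879, 77777775, 150051213

base 2: 7 = 2^2 + 2 + 1; at 3: 3^3 + 3 + 1 = 31; next = 30
base 3: 30 = 3^3 + 3; at 4: 4^4 + 4 = 260; next = 259
base 4: 259 = 4^4 + 3; at 5: 5^5 + 3 = 3128; next = 3127
base 5: 3127 = 5^5 + 2; at 6: 6^6 + 2 = 46658; next = 46657
base 6: 46657 = 6^6 + 1; at 7: 7^7 + 1 = 823544; next = 823543
base 7: 823543 = 7^7; at 8: 8^8 = 16777216; next = 16777215
base 8: 16777215 = 7·8^7 + 7·8^6 + 7·8^5 + 7·8^4 + 7·8^3 + 7·8^2 + 7·8 + 7; at 9: 7·9^7 + 7·9^6 + 7·9^5 + 7·9^4 + 7·9^3 + 7·9^2 + 7·9 + 7 = 37665880; next = 37665879
base 9: 37665879 = 7·9^7 + 7·9^6 + 7·9^5 + 7·9^4 + 7·9^3 + 7·9^2 + 7·9 + 6; at 10: 7·10^7 + 7·10^6 + 7·10^5 + 7·10^4 + 7·10^3 + 7·10^2 + 7·10 + 6 = 77777776; next = 77777775
base 10: 77777775 = 7·10^7 + 7·10^6 + 7·10^5 + 7·10^4 + 7·10^3 + 7·10^2 + 7·10 + 5; at 11: 7·11^7 + 7·11^6 + 7·11^5 + 7·11^4 + 7·11^3 + 7·11^2 + 7·11 + 5 = 150051214; next = 150051213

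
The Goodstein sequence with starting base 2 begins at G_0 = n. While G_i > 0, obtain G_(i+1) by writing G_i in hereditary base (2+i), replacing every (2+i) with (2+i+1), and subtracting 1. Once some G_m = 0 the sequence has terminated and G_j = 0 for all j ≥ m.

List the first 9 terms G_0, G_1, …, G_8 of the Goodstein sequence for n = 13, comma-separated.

13, 108, 1279, 16092, 280711, 5765998, 134219479, 3486786855, 100000003325

(0) 13|_2 = 2^(2 + 1) + 2^2 + 1 ↦ 3^(3 + 1) + 3^3 + 1|_3 = 109 ⇒ 108
(1) 108|_3 = 3^(3 + 1) + 3^3 ↦ 4^(4 + 1) + 4^4|_4 = 1280 ⇒ 1279
(2) 1279|_4 = 4^(4 + 1) + 3·4^3 + 3·4^2 + 3·4 + 3 ↦ 5^(5 + 1) + 3·5^3 + 3·5^2 + 3·5 + 3|_5 = 16093 ⇒ 16092
(3) 16092|_5 = 5^(5 + 1) + 3·5^3 + 3·5^2 + 3·5 + 2 ↦ 6^(6 + 1) + 3·6^3 + 3·6^2 + 3·6 + 2|_6 = 280712 ⇒ 280711
(4) 280711|_6 = 6^(6 + 1) + 3·6^3 + 3·6^2 + 3·6 + 1 ↦ 7^(7 + 1) + 3·7^3 + 3·7^2 + 3·7 + 1|_7 = 5765999 ⇒ 5765998
(5) 5765998|_7 = 7^(7 + 1) + 3·7^3 + 3·7^2 + 3·7 ↦ 8^(8 + 1) + 3·8^3 + 3·8^2 + 3·8|_8 = 134219480 ⇒ 134219479
(6) 134219479|_8 = 8^(8 + 1) + 3·8^3 + 3·8^2 + 2·8 + 7 ↦ 9^(9 + 1) + 3·9^3 + 3·9^2 + 2·9 + 7|_9 = 3486786856 ⇒ 3486786855
(7) 3486786855|_9 = 9^(9 + 1) + 3·9^3 + 3·9^2 + 2·9 + 6 ↦ 10^(10 + 1) + 3·10^3 + 3·10^2 + 2·10 + 6|_10 = 100000003326 ⇒ 100000003325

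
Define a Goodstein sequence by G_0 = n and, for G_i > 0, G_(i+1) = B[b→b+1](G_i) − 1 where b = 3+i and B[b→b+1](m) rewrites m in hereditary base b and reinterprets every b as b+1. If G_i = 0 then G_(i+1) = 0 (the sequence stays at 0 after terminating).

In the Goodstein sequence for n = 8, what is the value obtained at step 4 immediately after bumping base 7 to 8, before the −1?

12

base 3: 8 = 2·3 + 2; at 4: 2·4 + 2 = 10; next = 9
base 4: 9 = 2·4 + 1; at 5: 2·5 + 1 = 11; next = 10
base 5: 10 = 2·5; at 6: 2·6 = 12; next = 11
base 6: 11 = 6 + 5; at 7: 7 + 5 = 12; next = 11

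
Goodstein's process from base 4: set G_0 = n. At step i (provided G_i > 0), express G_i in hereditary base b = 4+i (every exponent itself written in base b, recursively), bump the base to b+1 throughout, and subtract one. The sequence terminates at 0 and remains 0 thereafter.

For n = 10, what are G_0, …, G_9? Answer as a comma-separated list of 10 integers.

10, 11, 12, 13, 13, 13, 13, 13, 13, 13

[0] 10 ≡ 2·4 + 2 (base 4). Lift 5: 12. −1: 11.
[1] 11 ≡ 2·5 + 1 (base 5). Lift 6: 13. −1: 12.
[2] 12 ≡ 2·6 (base 6). Lift 7: 14. −1: 13.
[3] 13 ≡ 7 + 6 (base 7). Lift 8: 14. −1: 13.
[4] 13 ≡ 8 + 5 (base 8). Lift 9: 14. −1: 13.
[5] 13 ≡ 9 + 4 (base 9). Lift 10: 14. −1: 13.
[6] 13 ≡ 10 + 3 (base 10). Lift 11: 14. −1: 13.
[7] 13 ≡ 11 + 2 (base 11). Lift 12: 14. −1: 13.
[8] 13 ≡ 12 + 1 (base 12). Lift 13: 14. −1: 13.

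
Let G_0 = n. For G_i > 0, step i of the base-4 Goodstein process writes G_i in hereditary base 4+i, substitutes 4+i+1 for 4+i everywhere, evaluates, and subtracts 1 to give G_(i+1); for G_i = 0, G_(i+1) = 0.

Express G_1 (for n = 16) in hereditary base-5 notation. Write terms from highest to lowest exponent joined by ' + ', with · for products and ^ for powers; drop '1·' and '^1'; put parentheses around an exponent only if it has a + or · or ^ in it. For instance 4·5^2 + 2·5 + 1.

base 4: 16 = 4^2; at 5: 5^2 = 25; next = 24
base 5: 24 = 4·5 + 4; at 6: 4·6 + 4 = 28; next = 27

4·5 + 4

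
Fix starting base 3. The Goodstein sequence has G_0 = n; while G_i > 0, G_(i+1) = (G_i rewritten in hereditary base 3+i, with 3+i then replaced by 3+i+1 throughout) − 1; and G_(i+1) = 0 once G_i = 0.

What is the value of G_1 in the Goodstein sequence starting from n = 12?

19

[0] 12 ≡ 3^2 + 3 (base 3). Lift 4: 20. −1: 19.
[1] 19 ≡ 4^2 + 3 (base 4). Lift 5: 28. −1: 27.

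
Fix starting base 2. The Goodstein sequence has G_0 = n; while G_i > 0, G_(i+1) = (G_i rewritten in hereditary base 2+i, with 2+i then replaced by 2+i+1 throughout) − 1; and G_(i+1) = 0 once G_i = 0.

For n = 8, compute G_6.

33554571

[0] 8 ≡ 2^(2 + 1) (base 2). Lift 3: 81. −1: 80.
[1] 80 ≡ 2·3^3 + 2·3^2 + 2·3 + 2 (base 3). Lift 4: 554. −1: 553.
[2] 553 ≡ 2·4^4 + 2·4^2 + 2·4 + 1 (base 4). Lift 5: 6311. −1: 6310.
[3] 6310 ≡ 2·5^5 + 2·5^2 + 2·5 (base 5). Lift 6: 93396. −1: 93395.
[4] 93395 ≡ 2·6^6 + 2·6^2 + 6 + 5 (base 6). Lift 7: 1647196. −1: 1647195.
[5] 1647195 ≡ 2·7^7 + 2·7^2 + 7 + 4 (base 7). Lift 8: 33554572. −1: 33554571.
[6] 33554571 ≡ 2·8^8 + 2·8^2 + 8 + 3 (base 8). Lift 9: 774841152. −1: 774841151.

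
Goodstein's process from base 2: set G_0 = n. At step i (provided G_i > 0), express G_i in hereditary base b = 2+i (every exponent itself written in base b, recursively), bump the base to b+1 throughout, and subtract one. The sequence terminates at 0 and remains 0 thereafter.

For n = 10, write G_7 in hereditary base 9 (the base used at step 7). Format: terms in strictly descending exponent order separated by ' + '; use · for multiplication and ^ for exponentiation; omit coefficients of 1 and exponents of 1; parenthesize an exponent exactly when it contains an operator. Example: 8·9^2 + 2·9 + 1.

5·9^9 + 5·9^5 + 5·9^4 + 5·9^3 + 5·9^2 + 5·9 + 2

10 —HB2→ 2^(2 + 1) + 2 —bump→ 3^(3 + 1) + 3 = 84 —(−1)→ 83
83 —HB3→ 3^(3 + 1) + 2 —bump→ 4^(4 + 1) + 2 = 1026 —(−1)→ 1025
1025 —HB4→ 4^(4 + 1) + 1 —bump→ 5^(5 + 1) + 1 = 15626 —(−1)→ 15625
15625 —HB5→ 5^(5 + 1) —bump→ 6^(6 + 1) = 279936 —(−1)→ 279935
279935 —HB6→ 5·6^6 + 5·6^5 + 5·6^4 + 5·6^3 + 5·6^2 + 5·6 + 5 —bump→ 5·7^7 + 5·7^5 + 5·7^4 + 5·7^3 + 5·7^2 + 5·7 + 5 = 4215755 —(−1)→ 4215754
4215754 —HB7→ 5·7^7 + 5·7^5 + 5·7^4 + 5·7^3 + 5·7^2 + 5·7 + 4 —bump→ 5·8^8 + 5·8^5 + 5·8^4 + 5·8^3 + 5·8^2 + 5·8 + 4 = 84073324 —(−1)→ 84073323
84073323 —HB8→ 5·8^8 + 5·8^5 + 5·8^4 + 5·8^3 + 5·8^2 + 5·8 + 3 —bump→ 5·9^9 + 5·9^5 + 5·9^4 + 5·9^3 + 5·9^2 + 5·9 + 3 = 1937434593 —(−1)→ 1937434592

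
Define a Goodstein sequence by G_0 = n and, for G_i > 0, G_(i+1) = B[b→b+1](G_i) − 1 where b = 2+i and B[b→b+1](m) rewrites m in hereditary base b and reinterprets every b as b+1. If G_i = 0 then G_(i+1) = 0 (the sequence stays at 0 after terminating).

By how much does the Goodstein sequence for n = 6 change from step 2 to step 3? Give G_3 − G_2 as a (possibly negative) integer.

2868

base 2: 6 = 2^2 + 2; at 3: 3^3 + 3 = 30; next = 29
base 3: 29 = 3^3 + 2; at 4: 4^4 + 2 = 258; next = 257
base 4: 257 = 4^4 + 1; at 5: 5^5 + 1 = 3126; next = 3125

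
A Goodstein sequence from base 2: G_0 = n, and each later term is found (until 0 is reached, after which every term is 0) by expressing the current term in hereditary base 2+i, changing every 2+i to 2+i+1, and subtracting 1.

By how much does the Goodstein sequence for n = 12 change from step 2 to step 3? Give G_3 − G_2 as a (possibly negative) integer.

14620

G_0=12  [base 2] 2^(2 + 1) + 2^2  →[2↦3]→  3^(3 + 1) + 3^3 = 108  −1 ⇒ G_1=107
G_1=107  [base 3] 3^(3 + 1) + 2·3^2 + 2·3 + 2  →[3↦4]→  4^(4 + 1) + 2·4^2 + 2·4 + 2 = 1066  −1 ⇒ G_2=1065
G_2=1065  [base 4] 4^(4 + 1) + 2·4^2 + 2·4 + 1  →[4↦5]→  5^(5 + 1) + 2·5^2 + 2·5 + 1 = 15686  −1 ⇒ G_3=15685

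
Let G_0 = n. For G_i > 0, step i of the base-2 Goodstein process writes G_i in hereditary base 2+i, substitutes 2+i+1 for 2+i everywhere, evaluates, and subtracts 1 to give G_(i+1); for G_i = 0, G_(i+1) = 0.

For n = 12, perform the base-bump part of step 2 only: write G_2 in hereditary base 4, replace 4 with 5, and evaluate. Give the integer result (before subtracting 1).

15686

G_0=12  [base 2] 2^(2 + 1) + 2^2  →[2↦3]→  3^(3 + 1) + 3^3 = 108  −1 ⇒ G_1=107
G_1=107  [base 3] 3^(3 + 1) + 2·3^2 + 2·3 + 2  →[3↦4]→  4^(4 + 1) + 2·4^2 + 2·4 + 2 = 1066  −1 ⇒ G_2=1065
G_2=1065  [base 4] 4^(4 + 1) + 2·4^2 + 2·4 + 1  →[4↦5]→  5^(5 + 1) + 2·5^2 + 2·5 + 1 = 15686  −1 ⇒ G_3=15685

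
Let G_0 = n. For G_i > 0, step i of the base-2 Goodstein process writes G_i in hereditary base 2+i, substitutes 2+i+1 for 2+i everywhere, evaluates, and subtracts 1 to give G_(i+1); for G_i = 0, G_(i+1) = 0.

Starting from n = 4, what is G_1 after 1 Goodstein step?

G_0 = 4. HB_2(4) = 2^2. Bump = 27. G_1 = 26.
G_1 = 26. HB_3(26) = 2·3^2 + 2·3 + 2. Bump = 42. G_2 = 41.

26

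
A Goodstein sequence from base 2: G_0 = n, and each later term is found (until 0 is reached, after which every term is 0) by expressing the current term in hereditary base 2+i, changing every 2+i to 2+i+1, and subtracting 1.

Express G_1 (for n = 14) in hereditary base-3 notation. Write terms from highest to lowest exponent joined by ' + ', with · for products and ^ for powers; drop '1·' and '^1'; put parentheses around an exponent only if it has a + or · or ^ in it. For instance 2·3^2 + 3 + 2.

3^(3 + 1) + 3^3 + 2

i=0: 14 = 2^(2 + 1) + 2^2 + 2 (b=2); 2→3: 3^(3 + 1) + 3^3 + 3 = 111; 111−1 = 110
i=1: 110 = 3^(3 + 1) + 3^3 + 2 (b=3); 3→4: 4^(4 + 1) + 4^4 + 2 = 1282; 1282−1 = 1281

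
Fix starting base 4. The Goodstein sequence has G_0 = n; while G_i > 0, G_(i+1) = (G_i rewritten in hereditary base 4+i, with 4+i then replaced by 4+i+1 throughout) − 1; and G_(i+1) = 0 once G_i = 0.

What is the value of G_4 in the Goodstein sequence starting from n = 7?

7

G_0 = 7. HB_4(7) = 4 + 3. Bump = 8. G_1 = 7.
G_1 = 7. HB_5(7) = 5 + 2. Bump = 8. G_2 = 7.
G_2 = 7. HB_6(7) = 6 + 1. Bump = 8. G_3 = 7.
G_3 = 7. HB_7(7) = 7. Bump = 8. G_4 = 7.
G_4 = 7. HB_8(7) = 7. Bump = 7. G_5 = 6.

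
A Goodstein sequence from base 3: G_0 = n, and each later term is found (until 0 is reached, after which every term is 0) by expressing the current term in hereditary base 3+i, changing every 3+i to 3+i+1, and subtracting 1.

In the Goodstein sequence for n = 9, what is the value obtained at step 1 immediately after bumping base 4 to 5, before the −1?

G_0 = 9. HB_3(9) = 3^2. Bump = 16. G_1 = 15.
G_1 = 15. HB_4(15) = 3·4 + 3. Bump = 18. G_2 = 17.

18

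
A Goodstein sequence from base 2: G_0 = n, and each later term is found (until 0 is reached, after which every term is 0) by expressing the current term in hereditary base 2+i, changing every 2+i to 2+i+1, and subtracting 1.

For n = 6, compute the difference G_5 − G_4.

51384

step 0: 6 = 2^2 + 2; sub 3 for 2: 3^3 + 3; = 30; G_1 = 30−1 = 29
step 1: 29 = 3^3 + 2; sub 4 for 3: 4^4 + 2; = 258; G_2 = 258−1 = 257
step 2: 257 = 4^4 + 1; sub 5 for 4: 5^5 + 1; = 3126; G_3 = 3126−1 = 3125
step 3: 3125 = 5^5; sub 6 for 5: 6^6; = 46656; G_4 = 46656−1 = 46655
step 4: 46655 = 5·6^5 + 5·6^4 + 5·6^3 + 5·6^2 + 5·6 + 5; sub 7 for 6: 5·7^5 + 5·7^4 + 5·7^3 + 5·7^2 + 5·7 + 5; = 98040; G_5 = 98040−1 = 98039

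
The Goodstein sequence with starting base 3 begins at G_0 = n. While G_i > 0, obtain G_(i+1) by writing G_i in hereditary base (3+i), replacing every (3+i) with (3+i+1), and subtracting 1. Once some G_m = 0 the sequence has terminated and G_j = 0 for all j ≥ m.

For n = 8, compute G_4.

(0) 8|_3 = 2·3 + 2 ↦ 2·4 + 2|_4 = 10 ⇒ 9
(1) 9|_4 = 2·4 + 1 ↦ 2·5 + 1|_5 = 11 ⇒ 10
(2) 10|_5 = 2·5 ↦ 2·6|_6 = 12 ⇒ 11
(3) 11|_6 = 6 + 5 ↦ 7 + 5|_7 = 12 ⇒ 11

11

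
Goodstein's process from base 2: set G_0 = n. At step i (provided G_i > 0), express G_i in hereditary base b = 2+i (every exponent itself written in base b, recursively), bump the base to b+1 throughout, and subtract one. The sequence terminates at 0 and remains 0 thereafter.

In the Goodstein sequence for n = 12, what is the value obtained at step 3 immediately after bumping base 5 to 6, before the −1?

280020

step 0: 12 = 2^(2 + 1) + 2^2; sub 3 for 2: 3^(3 + 1) + 3^3; = 108; G_1 = 108−1 = 107
step 1: 107 = 3^(3 + 1) + 2·3^2 + 2·3 + 2; sub 4 for 3: 4^(4 + 1) + 2·4^2 + 2·4 + 2; = 1066; G_2 = 1066−1 = 1065
step 2: 1065 = 4^(4 + 1) + 2·4^2 + 2·4 + 1; sub 5 for 4: 5^(5 + 1) + 2·5^2 + 2·5 + 1; = 15686; G_3 = 15686−1 = 15685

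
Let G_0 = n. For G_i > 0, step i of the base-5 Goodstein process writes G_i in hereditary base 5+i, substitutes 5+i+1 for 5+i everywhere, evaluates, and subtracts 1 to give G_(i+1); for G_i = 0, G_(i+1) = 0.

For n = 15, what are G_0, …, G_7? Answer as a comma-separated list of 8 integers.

15, 17, 18, 19, 20, 21, 22, 23

[0] 15 ≡ 3·5 (base 5). Lift 6: 18. −1: 17.
[1] 17 ≡ 2·6 + 5 (base 6). Lift 7: 19. −1: 18.
[2] 18 ≡ 2·7 + 4 (base 7). Lift 8: 20. −1: 19.
[3] 19 ≡ 2·8 + 3 (base 8). Lift 9: 21. −1: 20.
[4] 20 ≡ 2·9 + 2 (base 9). Lift 10: 22. −1: 21.
[5] 21 ≡ 2·10 + 1 (base 10). Lift 11: 23. −1: 22.
[6] 22 ≡ 2·11 (base 11). Lift 12: 24. −1: 23.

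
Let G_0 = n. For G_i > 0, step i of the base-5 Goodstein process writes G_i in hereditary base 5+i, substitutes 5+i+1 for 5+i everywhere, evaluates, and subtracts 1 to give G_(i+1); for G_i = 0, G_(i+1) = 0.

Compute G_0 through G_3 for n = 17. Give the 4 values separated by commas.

17, 19, 21, 23

(0) 17|_5 = 3·5 + 2 ↦ 3·6 + 2|_6 = 20 ⇒ 19
(1) 19|_6 = 3·6 + 1 ↦ 3·7 + 1|_7 = 22 ⇒ 21
(2) 21|_7 = 3·7 ↦ 3·8|_8 = 24 ⇒ 23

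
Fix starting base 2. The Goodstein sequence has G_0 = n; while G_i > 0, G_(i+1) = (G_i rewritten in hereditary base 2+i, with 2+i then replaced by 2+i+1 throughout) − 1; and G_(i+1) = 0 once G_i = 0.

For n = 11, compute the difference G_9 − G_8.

1927253967715

i=0: 11 = 2^(2 + 1) + 2 + 1 (b=2); 2→3: 3^(3 + 1) + 3 + 1 = 85; 85−1 = 84
i=1: 84 = 3^(3 + 1) + 3 (b=3); 3→4: 4^(4 + 1) + 4 = 1028; 1028−1 = 1027
i=2: 1027 = 4^(4 + 1) + 3 (b=4); 4→5: 5^(5 + 1) + 3 = 15628; 15628−1 = 15627
i=3: 15627 = 5^(5 + 1) + 2 (b=5); 5→6: 6^(6 + 1) + 2 = 279938; 279938−1 = 279937
i=4: 279937 = 6^(6 + 1) + 1 (b=6); 6→7: 7^(7 + 1) + 1 = 5764802; 5764802−1 = 5764801
i=5: 5764801 = 7^(7 + 1) (b=7); 7→8: 8^(8 + 1) = 134217728; 134217728−1 = 134217727
i=6: 134217727 = 7·8^8 + 7·8^7 + 7·8^6 + 7·8^5 + 7·8^4 + 7·8^3 + 7·8^2 + 7·8 + 7 (b=8); 8→9: 7·9^9 + 7·9^7 + 7·9^6 + 7·9^5 + 7·9^4 + 7·9^3 + 7·9^2 + 7·9 + 7 = 2749609303; 2749609303−1 = 2749609302
i=7: 2749609302 = 7·9^9 + 7·9^7 + 7·9^6 + 7·9^5 + 7·9^4 + 7·9^3 + 7·9^2 + 7·9 + 6 (b=9); 9→10: 7·10^10 + 7·10^7 + 7·10^6 + 7·10^5 + 7·10^4 + 7·10^3 + 7·10^2 + 7·10 + 6 = 70077777776; 70077777776−1 = 70077777775
i=8: 70077777775 = 7·10^10 + 7·10^7 + 7·10^6 + 7·10^5 + 7·10^4 + 7·10^3 + 7·10^2 + 7·10 + 5 (b=10); 10→11: 7·11^11 + 7·11^7 + 7·11^6 + 7·11^5 + 7·11^4 + 7·11^3 + 7·11^2 + 7·11 + 5 = 1997331745491; 1997331745491−1 = 1997331745490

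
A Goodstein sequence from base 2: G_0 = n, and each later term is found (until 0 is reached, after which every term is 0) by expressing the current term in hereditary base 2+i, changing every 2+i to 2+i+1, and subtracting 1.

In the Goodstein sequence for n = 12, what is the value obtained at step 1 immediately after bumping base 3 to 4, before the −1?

[0] 12 ≡ 2^(2 + 1) + 2^2 (base 2). Lift 3: 108. −1: 107.
[1] 107 ≡ 3^(3 + 1) + 2·3^2 + 2·3 + 2 (base 3). Lift 4: 1066. −1: 1065.

1066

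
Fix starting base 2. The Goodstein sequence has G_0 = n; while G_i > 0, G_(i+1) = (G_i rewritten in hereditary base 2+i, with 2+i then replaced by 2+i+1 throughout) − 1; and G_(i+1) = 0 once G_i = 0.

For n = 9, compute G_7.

(0) 9|_2 = 2^(2 + 1) + 1 ↦ 3^(3 + 1) + 1|_3 = 82 ⇒ 81
(1) 81|_3 = 3^(3 + 1) ↦ 4^(4 + 1)|_4 = 1024 ⇒ 1023
(2) 1023|_4 = 3·4^4 + 3·4^3 + 3·4^2 + 3·4 + 3 ↦ 3·5^5 + 3·5^3 + 3·5^2 + 3·5 + 3|_5 = 9843 ⇒ 9842
(3) 9842|_5 = 3·5^5 + 3·5^3 + 3·5^2 + 3·5 + 2 ↦ 3·6^6 + 3·6^3 + 3·6^2 + 3·6 + 2|_6 = 140744 ⇒ 140743
(4) 140743|_6 = 3·6^6 + 3·6^3 + 3·6^2 + 3·6 + 1 ↦ 3·7^7 + 3·7^3 + 3·7^2 + 3·7 + 1|_7 = 2471827 ⇒ 2471826
(5) 2471826|_7 = 3·7^7 + 3·7^3 + 3·7^2 + 3·7 ↦ 3·8^8 + 3·8^3 + 3·8^2 + 3·8|_8 = 50333400 ⇒ 50333399
(6) 50333399|_8 = 3·8^8 + 3·8^3 + 3·8^2 + 2·8 + 7 ↦ 3·9^9 + 3·9^3 + 3·9^2 + 2·9 + 7|_9 = 1162263922 ⇒ 1162263921
(7) 1162263921|_9 = 3·9^9 + 3·9^3 + 3·9^2 + 2·9 + 6 ↦ 3·10^10 + 3·10^3 + 3·10^2 + 2·10 + 6|_10 = 30000003326 ⇒ 30000003325

1162263921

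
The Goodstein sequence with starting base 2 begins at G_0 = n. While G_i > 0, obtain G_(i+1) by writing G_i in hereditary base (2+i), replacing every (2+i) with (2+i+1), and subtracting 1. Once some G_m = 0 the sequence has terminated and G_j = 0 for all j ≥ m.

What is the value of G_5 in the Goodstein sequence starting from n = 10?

4215754

[0] 10 ≡ 2^(2 + 1) + 2 (base 2). Lift 3: 84. −1: 83.
[1] 83 ≡ 3^(3 + 1) + 2 (base 3). Lift 4: 1026. −1: 1025.
[2] 1025 ≡ 4^(4 + 1) + 1 (base 4). Lift 5: 15626. −1: 15625.
[3] 15625 ≡ 5^(5 + 1) (base 5). Lift 6: 279936. −1: 279935.
[4] 279935 ≡ 5·6^6 + 5·6^5 + 5·6^4 + 5·6^3 + 5·6^2 + 5·6 + 5 (base 6). Lift 7: 4215755. −1: 4215754.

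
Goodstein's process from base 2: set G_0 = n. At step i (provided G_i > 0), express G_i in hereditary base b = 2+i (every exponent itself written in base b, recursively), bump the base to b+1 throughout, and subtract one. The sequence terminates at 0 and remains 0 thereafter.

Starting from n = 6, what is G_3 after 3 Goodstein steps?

3125

step 0: 6 = 2^2 + 2; sub 3 for 2: 3^3 + 3; = 30; G_1 = 30−1 = 29
step 1: 29 = 3^3 + 2; sub 4 for 3: 4^4 + 2; = 258; G_2 = 258−1 = 257
step 2: 257 = 4^4 + 1; sub 5 for 4: 5^5 + 1; = 3126; G_3 = 3126−1 = 3125
step 3: 3125 = 5^5; sub 6 for 5: 6^6; = 46656; G_4 = 46656−1 = 46655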